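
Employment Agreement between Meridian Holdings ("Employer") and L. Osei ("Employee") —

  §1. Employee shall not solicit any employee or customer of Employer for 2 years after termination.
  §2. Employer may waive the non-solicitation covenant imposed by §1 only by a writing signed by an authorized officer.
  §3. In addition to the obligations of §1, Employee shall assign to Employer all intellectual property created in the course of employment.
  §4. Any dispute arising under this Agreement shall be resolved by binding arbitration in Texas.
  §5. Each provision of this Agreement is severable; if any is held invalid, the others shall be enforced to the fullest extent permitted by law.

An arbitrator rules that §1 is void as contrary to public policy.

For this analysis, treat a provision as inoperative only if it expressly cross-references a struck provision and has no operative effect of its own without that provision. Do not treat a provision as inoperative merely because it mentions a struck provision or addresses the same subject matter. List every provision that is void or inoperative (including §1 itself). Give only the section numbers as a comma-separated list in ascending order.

1, 2

§1 is struck. §2 merely fixes the waiver condition for §1; with §1 gone it has nothing to operate on and falls away. Although §3 refers to §1, its operative terms do not depend on §1, so it remains in effect. §5 is a severability clause and preserves every provision that can still be given independent effect. §3, §4, and §5 remain in effect.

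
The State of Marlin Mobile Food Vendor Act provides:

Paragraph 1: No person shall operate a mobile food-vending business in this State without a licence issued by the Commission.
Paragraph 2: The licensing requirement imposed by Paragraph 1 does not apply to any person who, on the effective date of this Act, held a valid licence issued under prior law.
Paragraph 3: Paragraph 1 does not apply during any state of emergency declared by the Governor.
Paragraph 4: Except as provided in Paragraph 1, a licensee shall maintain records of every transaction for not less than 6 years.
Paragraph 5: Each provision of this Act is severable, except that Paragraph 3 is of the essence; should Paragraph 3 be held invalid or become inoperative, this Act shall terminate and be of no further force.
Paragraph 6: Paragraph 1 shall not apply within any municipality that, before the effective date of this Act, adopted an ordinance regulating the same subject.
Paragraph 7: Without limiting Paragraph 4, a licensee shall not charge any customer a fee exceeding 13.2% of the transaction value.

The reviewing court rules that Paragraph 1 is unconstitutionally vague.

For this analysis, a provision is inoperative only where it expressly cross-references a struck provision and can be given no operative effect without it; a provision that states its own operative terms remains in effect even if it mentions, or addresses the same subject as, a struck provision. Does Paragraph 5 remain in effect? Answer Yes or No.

Paragraph 1 is struck. Paragraph 2 has no operative effect of its own apart from Paragraph 1 and is therefore inoperative. Paragraph 3 merely fixes the emergency suspension of Paragraph 1; with Paragraph 1 gone it has nothing to operate on and falls away. The only function of Paragraph 6 is the local-preemption carve-out from Paragraph 1, so it cannot stand once Paragraph 1 is removed. Paragraph 5 makes Paragraph 3 an essential term, and Paragraph 3 has been rendered inoperative by the cascade; under Paragraph 5, the entire Act is therefore void. No provision of the Act survives. Paragraph 5 is among the inoperative provisions, so the answer is no.

No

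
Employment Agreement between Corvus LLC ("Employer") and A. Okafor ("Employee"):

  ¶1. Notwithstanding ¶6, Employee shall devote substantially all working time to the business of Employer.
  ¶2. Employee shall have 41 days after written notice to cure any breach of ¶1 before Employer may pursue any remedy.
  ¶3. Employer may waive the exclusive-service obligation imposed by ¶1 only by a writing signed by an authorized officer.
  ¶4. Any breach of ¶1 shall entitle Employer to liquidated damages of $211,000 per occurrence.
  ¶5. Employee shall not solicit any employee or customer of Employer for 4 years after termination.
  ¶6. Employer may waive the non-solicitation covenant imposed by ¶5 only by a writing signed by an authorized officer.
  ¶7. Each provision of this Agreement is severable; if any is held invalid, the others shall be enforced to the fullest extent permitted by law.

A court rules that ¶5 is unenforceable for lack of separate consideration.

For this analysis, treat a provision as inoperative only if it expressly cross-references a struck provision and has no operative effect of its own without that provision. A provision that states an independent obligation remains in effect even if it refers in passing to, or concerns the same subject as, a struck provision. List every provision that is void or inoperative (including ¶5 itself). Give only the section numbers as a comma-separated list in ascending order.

¶5 is struck. ¶6 has no operative effect of its own apart from ¶5 and is therefore inoperative. Although ¶1 refers to ¶6, its operative terms do not depend on ¶6, so it remains in effect. ¶7 is a severability clause and preserves every provision that can still be given independent effect. The provisions still in force are ¶1, ¶2, ¶3, ¶4, and ¶7.

5, 6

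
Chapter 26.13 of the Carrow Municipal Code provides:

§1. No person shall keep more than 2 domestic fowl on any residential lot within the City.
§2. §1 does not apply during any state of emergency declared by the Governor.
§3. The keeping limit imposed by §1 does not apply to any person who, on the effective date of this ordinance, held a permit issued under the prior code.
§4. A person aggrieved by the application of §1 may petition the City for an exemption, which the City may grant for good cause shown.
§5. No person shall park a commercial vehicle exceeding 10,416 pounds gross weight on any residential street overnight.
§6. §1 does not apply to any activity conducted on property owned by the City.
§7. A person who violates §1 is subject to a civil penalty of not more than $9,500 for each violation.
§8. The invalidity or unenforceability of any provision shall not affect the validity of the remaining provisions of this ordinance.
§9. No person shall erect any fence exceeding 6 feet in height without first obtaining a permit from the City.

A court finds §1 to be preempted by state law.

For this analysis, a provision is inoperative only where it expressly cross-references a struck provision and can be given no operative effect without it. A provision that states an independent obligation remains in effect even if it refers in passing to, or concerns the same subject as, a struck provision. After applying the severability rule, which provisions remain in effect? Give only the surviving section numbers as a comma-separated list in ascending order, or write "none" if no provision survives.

5, 8, 9

§1 is struck. §2 operates only by reference to §1, so it falls with §1. §3 operates only by reference to §1, so it falls with §1. The only function of §4 is the exemption procedure for §1, so it cannot stand once §1 is removed. The only function of §6 is the public-property exemption from §1, so it cannot stand once §1 is removed. §7 merely fixes the civil penalty for violating §1; with §1 gone it has nothing to operate on and falls away. Under the severability clause in §8, the remaining provisions continue in force. §5, §8, and §9 remain in effect.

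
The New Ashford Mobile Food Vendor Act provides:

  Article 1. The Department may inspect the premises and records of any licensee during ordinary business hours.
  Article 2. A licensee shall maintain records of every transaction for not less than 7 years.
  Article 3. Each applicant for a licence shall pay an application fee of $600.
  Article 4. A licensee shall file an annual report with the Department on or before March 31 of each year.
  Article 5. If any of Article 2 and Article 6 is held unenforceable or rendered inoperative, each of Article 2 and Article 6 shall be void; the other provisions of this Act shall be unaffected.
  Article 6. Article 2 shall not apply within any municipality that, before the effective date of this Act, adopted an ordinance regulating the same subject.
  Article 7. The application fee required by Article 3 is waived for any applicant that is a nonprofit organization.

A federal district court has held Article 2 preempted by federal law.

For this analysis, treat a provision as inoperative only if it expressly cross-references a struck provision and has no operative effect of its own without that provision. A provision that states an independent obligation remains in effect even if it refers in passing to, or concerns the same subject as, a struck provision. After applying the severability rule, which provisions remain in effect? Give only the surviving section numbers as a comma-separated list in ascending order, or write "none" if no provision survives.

Article 2 is struck. Article 6 has no operative effect of its own apart from Article 2 and is therefore inoperative. Article 5 declares Article 2 and Article 6 mutually dependent; since one of them has fallen, all of them are of no effect. The remainder continues in force under Article 5. That leaves Article 1, Article 3, Article 4, Article 5, and Article 7 in effect.

1, 3, 4, 5, 7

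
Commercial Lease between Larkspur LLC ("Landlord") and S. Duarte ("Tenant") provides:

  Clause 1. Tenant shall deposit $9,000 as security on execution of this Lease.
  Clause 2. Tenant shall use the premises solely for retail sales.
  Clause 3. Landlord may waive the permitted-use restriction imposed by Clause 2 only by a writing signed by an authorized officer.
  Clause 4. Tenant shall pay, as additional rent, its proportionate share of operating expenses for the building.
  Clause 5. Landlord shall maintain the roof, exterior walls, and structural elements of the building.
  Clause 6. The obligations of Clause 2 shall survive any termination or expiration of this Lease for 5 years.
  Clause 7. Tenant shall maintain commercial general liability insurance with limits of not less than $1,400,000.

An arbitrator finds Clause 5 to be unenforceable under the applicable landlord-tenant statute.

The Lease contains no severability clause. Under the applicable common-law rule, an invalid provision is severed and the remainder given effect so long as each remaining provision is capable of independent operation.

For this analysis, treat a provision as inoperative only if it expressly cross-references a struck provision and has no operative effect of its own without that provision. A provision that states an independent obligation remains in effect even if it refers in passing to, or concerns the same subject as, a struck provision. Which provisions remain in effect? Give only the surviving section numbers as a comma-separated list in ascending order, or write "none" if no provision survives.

Clause 5 is struck. Nothing else in the Lease is defined by reference to Clause 5. With no severability clause, the stated default rule severs what cannot stand and enforces each remaining provision that can operate on its own. The provisions still in force are Clause 1, Clause 2, Clause 3, Clause 4, Clause 6, and Clause 7.

1, 2, 3, 4, 6, 7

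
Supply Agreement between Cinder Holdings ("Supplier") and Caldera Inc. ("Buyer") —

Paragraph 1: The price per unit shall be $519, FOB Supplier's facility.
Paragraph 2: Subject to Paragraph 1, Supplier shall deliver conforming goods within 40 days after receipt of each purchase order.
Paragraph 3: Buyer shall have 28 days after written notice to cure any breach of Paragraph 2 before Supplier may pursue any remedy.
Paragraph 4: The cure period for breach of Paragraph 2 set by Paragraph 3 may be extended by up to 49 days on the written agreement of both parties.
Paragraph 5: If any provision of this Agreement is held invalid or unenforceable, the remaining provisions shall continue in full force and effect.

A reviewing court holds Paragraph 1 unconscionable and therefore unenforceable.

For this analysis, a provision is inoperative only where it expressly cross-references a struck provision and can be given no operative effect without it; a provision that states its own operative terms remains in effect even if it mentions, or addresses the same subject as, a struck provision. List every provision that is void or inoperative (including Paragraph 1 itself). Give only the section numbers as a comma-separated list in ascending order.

Paragraph 1 is struck. Paragraph 2 mentions Paragraph 1 but its own obligation stands independently of Paragraph 1, so Paragraph 2 is not affected. No other provision's operative terms depend on Paragraph 1. Paragraph 5 is a severability clause and preserves every provision that can still be given independent effect. Paragraph 2, Paragraph 3, Paragraph 4, and Paragraph 5 remain in effect.

1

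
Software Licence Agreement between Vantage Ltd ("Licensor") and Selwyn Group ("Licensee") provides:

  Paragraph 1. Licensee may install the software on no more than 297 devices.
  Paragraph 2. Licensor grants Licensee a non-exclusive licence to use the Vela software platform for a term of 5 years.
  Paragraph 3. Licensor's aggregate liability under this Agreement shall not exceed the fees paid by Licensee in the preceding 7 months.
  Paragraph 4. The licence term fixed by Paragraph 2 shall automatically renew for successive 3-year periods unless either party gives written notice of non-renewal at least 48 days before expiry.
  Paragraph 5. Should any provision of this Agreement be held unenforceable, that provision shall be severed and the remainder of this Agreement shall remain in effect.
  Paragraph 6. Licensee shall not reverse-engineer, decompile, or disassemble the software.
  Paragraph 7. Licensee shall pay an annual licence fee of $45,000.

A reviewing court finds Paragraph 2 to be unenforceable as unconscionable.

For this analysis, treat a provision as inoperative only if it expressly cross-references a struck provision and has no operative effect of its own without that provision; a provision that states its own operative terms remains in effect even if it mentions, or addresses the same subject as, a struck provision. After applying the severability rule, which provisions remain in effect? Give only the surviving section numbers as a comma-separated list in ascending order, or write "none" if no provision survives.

1, 3, 5, 6, 7

Paragraph 2 is struck. Paragraph 4 does nothing except set the renewal of the licence term by reference to Paragraph 2; with Paragraph 2 gone it has no independent effect and is inoperative. Under the severability clause in Paragraph 5, the remaining provisions continue in force. That leaves Paragraph 1, Paragraph 3, Paragraph 5, Paragraph 6, and Paragraph 7 in effect.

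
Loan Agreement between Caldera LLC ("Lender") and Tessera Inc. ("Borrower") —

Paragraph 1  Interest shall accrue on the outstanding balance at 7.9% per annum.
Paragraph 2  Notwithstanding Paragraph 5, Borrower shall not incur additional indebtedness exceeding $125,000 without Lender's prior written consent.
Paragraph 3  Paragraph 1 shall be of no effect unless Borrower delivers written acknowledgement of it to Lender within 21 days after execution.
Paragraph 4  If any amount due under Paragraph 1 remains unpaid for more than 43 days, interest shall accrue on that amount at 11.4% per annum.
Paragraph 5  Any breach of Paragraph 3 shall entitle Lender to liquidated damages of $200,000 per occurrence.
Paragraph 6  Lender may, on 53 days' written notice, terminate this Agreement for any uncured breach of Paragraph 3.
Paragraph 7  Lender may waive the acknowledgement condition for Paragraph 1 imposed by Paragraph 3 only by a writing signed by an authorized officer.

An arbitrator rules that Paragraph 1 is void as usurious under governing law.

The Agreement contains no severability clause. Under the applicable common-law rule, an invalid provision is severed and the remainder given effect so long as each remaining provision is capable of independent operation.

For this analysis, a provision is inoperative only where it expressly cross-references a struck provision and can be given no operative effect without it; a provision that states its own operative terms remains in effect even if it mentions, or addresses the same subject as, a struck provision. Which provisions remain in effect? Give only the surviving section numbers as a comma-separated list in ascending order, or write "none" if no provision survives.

2

Paragraph 1 is struck. Paragraph 3 merely fixes the acknowledgement condition for Paragraph 1; with Paragraph 1 gone it has nothing to operate on and falls away. Paragraph 4 has no operative effect of its own apart from Paragraph 1 and is therefore inoperative. Paragraph 5 does nothing except set the liquidated-damages amount by reference to Paragraph 3; with Paragraph 3 gone it has no independent effect and is inoperative. The only function of Paragraph 6 is the termination right for breach of Paragraph 3, so it cannot stand once Paragraph 3 is removed. The only function of Paragraph 7 is the waiver condition for Paragraph 3, so it cannot stand once Paragraph 3 is removed. Paragraph 2 mentions Paragraph 5 but its own obligation stands independently of Paragraph 5, so Paragraph 2 is not affected. With no severability clause, the stated default rule severs what cannot stand and enforces each remaining provision that can operate on its own. Only Paragraph 2 remains in effect.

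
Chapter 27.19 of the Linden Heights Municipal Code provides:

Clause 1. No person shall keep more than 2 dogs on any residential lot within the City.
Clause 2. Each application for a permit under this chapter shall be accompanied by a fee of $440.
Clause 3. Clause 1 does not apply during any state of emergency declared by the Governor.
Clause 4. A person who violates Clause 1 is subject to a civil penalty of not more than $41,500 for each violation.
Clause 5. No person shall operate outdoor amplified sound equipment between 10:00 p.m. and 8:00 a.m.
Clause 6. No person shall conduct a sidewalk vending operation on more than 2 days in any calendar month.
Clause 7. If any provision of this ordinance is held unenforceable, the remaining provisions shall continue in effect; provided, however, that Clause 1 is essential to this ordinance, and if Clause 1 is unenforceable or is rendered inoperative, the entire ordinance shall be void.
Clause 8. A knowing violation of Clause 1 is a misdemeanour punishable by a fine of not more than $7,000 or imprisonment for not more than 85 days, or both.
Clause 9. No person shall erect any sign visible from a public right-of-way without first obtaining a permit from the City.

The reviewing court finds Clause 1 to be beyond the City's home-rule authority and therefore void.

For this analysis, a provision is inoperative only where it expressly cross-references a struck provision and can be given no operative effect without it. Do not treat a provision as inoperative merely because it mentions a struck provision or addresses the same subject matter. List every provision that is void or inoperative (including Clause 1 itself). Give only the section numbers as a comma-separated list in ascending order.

Clause 1 is struck. Clause 3 merely fixes the emergency suspension of Clause 1; with Clause 1 gone it has nothing to operate on and falls away. Clause 4 has no operative effect of its own apart from Clause 1 and is therefore inoperative. Clause 8 has no operative effect of its own apart from Clause 1 and is therefore inoperative. Clause 7 makes Clause 1 an essential term, and Clause 1 is the provision held invalid; under Clause 7, the entire ordinance is therefore void. No provision of the ordinance survives.

1, 2, 3, 4, 5, 6, 7, 8, 9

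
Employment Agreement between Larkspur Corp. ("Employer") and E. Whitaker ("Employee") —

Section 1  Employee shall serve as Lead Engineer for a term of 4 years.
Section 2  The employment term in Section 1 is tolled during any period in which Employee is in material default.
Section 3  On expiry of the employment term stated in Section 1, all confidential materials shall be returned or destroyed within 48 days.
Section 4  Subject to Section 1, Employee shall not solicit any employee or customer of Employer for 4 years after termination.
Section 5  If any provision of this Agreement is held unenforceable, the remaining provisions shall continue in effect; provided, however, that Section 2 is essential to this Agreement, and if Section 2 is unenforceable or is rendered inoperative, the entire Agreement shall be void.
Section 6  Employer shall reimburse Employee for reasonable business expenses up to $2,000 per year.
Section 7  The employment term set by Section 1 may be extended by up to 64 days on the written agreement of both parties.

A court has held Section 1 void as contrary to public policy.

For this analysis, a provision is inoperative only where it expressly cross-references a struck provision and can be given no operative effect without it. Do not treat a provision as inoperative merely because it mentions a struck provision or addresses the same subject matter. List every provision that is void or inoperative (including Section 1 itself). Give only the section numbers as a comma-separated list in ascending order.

Section 1 is struck. Section 2 has no operative effect of its own apart from Section 1 and is therefore inoperative. Section 3 has no operative effect of its own apart from Section 1 and is therefore inoperative. The whole of Section 7 is the extension of the employment term, defined by reference to Section 1, so Section 7 cannot stand once Section 1 is removed. Section 5 makes Section 2 an essential term, and Section 2 has been rendered inoperative by the cascade; under Section 5, the entire Agreement is therefore void. No provision of the Agreement survives.

1, 2, 3, 4, 5, 6, 7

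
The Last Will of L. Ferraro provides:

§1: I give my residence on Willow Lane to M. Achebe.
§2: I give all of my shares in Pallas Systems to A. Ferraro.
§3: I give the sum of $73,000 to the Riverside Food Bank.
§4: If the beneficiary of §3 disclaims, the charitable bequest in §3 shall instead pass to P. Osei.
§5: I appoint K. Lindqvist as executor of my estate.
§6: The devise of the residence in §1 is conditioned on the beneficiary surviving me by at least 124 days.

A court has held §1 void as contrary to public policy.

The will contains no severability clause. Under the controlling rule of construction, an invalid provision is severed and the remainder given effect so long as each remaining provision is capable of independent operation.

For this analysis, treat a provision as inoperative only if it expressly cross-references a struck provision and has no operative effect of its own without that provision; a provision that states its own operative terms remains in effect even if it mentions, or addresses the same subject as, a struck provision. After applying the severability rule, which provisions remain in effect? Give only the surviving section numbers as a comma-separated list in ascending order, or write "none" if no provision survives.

2, 3, 4, 5

§1 is struck. The only function of §6 is the survivorship condition on §1, so it cannot stand once §1 is removed. Under the stated default rule, only provisions that cannot operate independently fall away; the rest are enforced. §2, §3, §4, and §5 remain in effect.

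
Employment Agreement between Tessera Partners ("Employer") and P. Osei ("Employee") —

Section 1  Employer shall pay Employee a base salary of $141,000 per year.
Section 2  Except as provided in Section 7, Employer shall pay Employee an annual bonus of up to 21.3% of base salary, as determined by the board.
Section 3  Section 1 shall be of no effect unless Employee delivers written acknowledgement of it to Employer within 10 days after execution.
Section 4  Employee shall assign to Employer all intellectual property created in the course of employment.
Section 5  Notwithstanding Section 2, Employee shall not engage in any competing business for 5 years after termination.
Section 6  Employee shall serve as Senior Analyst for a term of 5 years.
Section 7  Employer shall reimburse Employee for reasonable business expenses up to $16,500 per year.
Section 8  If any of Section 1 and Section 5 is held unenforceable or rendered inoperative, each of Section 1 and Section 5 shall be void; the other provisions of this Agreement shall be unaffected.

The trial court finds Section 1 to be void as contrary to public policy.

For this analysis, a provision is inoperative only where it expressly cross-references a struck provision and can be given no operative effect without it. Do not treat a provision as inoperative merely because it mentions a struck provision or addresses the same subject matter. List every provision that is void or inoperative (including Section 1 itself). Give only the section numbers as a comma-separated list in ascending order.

Section 1 is struck. The only function of Section 3 is the acknowledgement condition for Section 1, so it cannot stand once Section 1 is removed. Section 8 declares Section 1 and Section 5 mutually dependent; since one of them has fallen, all of them are of no effect. That brings down Section 5 as well. The remainder continues in force under Section 8. That leaves Section 2, Section 4, Section 6, Section 7, and Section 8 in effect.

1, 3, 5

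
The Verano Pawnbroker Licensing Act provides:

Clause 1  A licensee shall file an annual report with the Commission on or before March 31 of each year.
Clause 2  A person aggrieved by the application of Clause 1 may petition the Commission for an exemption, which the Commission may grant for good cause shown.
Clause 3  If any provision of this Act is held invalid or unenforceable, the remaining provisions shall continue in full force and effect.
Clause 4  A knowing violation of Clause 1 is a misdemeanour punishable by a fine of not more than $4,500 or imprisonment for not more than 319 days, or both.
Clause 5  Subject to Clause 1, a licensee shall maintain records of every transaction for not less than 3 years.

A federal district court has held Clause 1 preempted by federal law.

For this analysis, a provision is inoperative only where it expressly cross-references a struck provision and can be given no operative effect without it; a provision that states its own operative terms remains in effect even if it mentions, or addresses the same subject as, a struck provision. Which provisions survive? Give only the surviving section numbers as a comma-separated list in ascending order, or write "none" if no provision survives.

Clause 1 is struck. Clause 2 merely fixes the exemption procedure for Clause 1; with Clause 1 gone it has nothing to operate on and falls away. Clause 4 has no operative effect of its own apart from Clause 1 and is therefore inoperative. Although Clause 5 refers to Clause 1, its operative terms do not depend on Clause 1, so it remains in effect. Clause 3 is a severability clause and preserves every provision that can still be given independent effect. That leaves Clause 3 and Clause 5 in effect.

3, 5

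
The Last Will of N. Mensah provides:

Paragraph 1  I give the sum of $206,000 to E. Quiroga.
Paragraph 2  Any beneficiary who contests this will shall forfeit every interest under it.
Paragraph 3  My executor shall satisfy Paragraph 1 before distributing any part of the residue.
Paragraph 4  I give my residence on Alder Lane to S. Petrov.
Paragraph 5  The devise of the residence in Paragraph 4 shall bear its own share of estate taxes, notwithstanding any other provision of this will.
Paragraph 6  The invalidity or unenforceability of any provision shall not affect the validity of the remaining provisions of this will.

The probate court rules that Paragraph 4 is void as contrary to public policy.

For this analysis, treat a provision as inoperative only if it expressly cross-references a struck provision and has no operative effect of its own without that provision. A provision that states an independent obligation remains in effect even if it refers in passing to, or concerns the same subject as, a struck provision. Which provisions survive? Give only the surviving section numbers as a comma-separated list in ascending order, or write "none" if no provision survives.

Paragraph 4 is struck. Paragraph 5 operates only by reference to Paragraph 4, so it falls with Paragraph 4. Paragraph 6 is a severability clause and preserves every provision that can still be given independent effect. That leaves Paragraph 1, Paragraph 2, Paragraph 3, and Paragraph 6 in effect.

1, 2, 3, 6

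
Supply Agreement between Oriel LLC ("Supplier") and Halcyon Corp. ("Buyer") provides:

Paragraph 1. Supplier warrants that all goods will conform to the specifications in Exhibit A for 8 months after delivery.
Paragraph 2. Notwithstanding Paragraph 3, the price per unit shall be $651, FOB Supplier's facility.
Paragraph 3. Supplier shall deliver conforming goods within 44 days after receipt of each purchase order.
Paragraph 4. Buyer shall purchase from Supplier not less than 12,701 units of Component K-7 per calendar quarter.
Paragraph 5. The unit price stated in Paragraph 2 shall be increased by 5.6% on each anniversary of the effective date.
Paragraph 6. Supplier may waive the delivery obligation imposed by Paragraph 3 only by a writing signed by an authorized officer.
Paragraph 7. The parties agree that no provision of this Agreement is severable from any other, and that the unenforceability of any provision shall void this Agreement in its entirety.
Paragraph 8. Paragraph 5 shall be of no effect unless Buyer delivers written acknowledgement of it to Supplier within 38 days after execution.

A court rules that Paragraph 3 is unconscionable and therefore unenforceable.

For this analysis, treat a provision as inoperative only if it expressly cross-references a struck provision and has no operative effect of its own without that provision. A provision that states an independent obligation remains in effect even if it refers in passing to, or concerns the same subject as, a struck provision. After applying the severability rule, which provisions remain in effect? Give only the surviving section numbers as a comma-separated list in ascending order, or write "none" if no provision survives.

none

Paragraph 3 is struck. The only function of Paragraph 6 is the waiver condition for Paragraph 3, so it cannot stand once Paragraph 3 is removed. Paragraph 7 provides that the Agreement is not severable, so the invalidity of any one provision voids the entire Agreement. No provision of the Agreement survives.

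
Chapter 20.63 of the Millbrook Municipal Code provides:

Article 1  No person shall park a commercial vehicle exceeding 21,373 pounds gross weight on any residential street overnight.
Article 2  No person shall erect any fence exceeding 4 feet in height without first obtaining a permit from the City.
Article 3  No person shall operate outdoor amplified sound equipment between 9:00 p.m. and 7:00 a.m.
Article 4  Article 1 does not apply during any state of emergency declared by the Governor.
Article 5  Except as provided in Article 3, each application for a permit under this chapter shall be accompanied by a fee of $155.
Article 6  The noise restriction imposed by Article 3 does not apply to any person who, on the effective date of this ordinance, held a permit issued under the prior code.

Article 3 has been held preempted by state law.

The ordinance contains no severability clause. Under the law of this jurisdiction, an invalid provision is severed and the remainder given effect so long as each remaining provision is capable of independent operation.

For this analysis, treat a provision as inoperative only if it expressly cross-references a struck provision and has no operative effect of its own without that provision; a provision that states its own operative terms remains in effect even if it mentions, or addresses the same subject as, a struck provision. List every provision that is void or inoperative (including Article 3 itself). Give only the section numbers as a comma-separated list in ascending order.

3, 6

Article 3 is struck. The only function of Article 6 is the grandfather exemption from Article 3, so it cannot stand once Article 3 is removed. Although Article 5 refers to Article 3, its operative terms do not depend on Article 3, so it remains in effect. With no severability clause, the stated default rule severs what cannot stand and enforces each remaining provision that can operate on its own. That leaves Article 1, Article 2, Article 4, and Article 5 in effect.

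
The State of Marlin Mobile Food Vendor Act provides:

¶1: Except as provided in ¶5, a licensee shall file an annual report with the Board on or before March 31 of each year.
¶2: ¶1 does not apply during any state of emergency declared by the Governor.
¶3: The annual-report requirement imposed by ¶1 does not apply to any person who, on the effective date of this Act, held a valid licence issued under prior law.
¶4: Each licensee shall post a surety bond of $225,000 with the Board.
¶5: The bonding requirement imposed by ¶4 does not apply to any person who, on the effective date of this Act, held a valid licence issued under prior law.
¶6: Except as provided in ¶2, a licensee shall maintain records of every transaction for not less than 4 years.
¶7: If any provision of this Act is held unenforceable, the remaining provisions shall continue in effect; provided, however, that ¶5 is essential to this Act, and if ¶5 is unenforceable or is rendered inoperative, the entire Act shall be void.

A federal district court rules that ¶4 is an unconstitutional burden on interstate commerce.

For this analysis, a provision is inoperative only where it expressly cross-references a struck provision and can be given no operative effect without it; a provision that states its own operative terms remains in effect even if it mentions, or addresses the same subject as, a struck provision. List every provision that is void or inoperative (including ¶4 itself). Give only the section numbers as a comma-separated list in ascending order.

¶4 is struck. ¶5 merely fixes the grandfather exemption from ¶4; with ¶4 gone it has nothing to operate on and falls away. ¶7 makes ¶5 an essential term, and ¶5 has been rendered inoperative by the cascade; under ¶7, the entire Act is therefore void. No provision of the Act survives.

1, 2, 3, 4, 5, 6, 7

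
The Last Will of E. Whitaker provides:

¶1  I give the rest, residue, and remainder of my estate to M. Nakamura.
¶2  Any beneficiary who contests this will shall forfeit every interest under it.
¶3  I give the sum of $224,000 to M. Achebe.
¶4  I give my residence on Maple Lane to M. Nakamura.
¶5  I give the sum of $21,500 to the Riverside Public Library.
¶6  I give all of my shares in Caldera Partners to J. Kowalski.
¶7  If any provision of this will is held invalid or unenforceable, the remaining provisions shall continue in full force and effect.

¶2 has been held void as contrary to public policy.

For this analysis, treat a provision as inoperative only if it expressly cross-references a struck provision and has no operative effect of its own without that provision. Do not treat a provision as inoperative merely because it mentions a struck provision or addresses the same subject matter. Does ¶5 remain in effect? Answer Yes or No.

Yes

¶2 is struck. No other provision's operative terms depend on ¶2. ¶7 is a severability clause and preserves every provision that can still be given independent effect. That leaves ¶1, ¶3, ¶4, ¶5, ¶6, and ¶7 in effect. ¶5 is among the surviving provisions, so the answer is yes.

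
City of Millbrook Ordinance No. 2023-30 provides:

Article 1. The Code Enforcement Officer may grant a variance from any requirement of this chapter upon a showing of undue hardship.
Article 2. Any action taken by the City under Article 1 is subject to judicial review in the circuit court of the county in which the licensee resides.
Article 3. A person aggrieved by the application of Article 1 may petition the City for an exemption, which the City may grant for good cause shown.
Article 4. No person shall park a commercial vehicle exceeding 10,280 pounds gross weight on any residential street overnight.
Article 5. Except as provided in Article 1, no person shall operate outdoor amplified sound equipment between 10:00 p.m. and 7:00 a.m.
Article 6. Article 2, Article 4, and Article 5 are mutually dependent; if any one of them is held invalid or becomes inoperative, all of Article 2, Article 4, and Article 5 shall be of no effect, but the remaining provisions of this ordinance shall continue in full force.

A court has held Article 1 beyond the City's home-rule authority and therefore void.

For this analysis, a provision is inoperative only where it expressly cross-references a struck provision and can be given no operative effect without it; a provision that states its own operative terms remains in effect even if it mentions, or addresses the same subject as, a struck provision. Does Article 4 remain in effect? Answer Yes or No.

No

Article 1 is struck. Article 2 operates only by reference to Article 1, so it falls with Article 1. The only function of Article 3 is the exemption procedure for Article 1, so it cannot stand once Article 1 is removed. Article 6 declares Article 2, Article 4, and Article 5 mutually dependent; since one of them has fallen, all of them are of no effect. That brings down Article 4 and Article 5 as well. The remainder continues in force under Article 6. Only Article 6 remains in effect. Article 4 is among the inoperative provisions, so the answer is no.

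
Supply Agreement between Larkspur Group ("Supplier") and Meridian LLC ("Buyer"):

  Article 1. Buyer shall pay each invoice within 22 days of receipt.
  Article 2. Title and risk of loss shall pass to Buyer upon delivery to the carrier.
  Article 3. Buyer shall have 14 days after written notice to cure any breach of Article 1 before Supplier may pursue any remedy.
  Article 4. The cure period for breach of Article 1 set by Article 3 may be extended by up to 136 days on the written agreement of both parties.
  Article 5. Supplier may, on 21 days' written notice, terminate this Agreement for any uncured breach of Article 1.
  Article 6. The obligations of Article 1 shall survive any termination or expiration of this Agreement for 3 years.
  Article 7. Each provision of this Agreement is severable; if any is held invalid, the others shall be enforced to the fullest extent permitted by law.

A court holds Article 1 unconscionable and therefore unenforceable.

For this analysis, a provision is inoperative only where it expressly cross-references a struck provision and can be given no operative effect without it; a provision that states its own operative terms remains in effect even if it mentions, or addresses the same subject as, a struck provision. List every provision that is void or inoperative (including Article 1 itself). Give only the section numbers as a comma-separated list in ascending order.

Article 1 is struck. The only function of Article 3 is the cure period for breach of Article 1, so it cannot stand once Article 1 is removed. The only function of Article 5 is the termination right for breach of Article 1, so it cannot stand once Article 1 is removed. Article 6 has no operative effect of its own apart from Article 1 and is therefore inoperative. The whole of Article 4 is the extension of the cure period for breach of Article 1, defined by reference to Article 3, so Article 4 cannot stand once Article 3 is removed. Article 7 is a severability clause and preserves every provision that can still be given independent effect. That leaves Article 2 and Article 7 in effect.

1, 3, 4, 5, 6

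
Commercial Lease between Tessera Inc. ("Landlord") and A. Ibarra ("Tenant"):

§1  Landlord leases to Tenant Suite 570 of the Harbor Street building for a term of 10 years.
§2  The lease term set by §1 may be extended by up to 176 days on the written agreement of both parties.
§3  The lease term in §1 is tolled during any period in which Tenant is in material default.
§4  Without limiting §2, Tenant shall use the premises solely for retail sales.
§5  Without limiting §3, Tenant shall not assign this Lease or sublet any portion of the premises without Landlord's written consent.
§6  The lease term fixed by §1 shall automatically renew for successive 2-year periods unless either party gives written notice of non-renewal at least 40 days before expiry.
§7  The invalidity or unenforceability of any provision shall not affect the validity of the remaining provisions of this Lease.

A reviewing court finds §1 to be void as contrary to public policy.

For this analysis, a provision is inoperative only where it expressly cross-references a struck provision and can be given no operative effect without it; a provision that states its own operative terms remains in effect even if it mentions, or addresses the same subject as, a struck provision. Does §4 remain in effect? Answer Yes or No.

§1 is struck. §2 has no operative effect of its own apart from §1 and is therefore inoperative. §3 has no operative effect of its own apart from §1 and is therefore inoperative. §6 has no operative effect of its own apart from §1 and is therefore inoperative. Although §4 refers to §2, its operative terms do not depend on §2, so it remains in effect. Although §5 refers to §3, its operative terms do not depend on §3, so it remains in effect. §7 is a severability clause and preserves every provision that can still be given independent effect. The provisions still in force are §4, §5, and §7. §4 is among the surviving provisions, so the answer is yes.

Yes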